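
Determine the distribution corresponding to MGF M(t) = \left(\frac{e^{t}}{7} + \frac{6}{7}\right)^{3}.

The MGF M(t) = \left(\frac{e^{t}}{7} + \frac{6}{7}\right)^{3} is the standard form for the Binomial distribution.
Comparing with the known MGF formula identifies: Binomial(n=3, p=1/7)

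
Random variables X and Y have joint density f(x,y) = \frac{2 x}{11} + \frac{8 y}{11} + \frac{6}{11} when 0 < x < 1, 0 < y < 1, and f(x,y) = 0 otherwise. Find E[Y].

E[Y] = ∫_0^1 ∫_0^1 y × f(x,y) dx dy
= \frac{37}{66}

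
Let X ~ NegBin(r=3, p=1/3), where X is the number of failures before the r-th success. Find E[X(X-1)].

E[X(X-1)] = E[X² - X] = E[X²] - E[X]
E[X] = 6
E[X²] = Var(X) + (E[X])² = 18 + (6)² = 54
E[X(X-1)] = 54 - 6 = 48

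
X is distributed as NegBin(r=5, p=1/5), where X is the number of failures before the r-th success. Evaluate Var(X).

For X ~ NegBin(r=5, p=1/5), where X is the number of failures before the r-th success:
Var(X) = 100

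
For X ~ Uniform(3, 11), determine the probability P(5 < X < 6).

P(5 < X < 6) = ∫_{5}^{6} f(x) dx
where f(x) = \frac{1}{8}
= \frac{1}{8}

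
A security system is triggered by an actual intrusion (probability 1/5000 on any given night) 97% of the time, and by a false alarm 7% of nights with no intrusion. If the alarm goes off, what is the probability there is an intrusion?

Let D = the rare event, + = positive/flagged.
P(D) = 1/5000
P(+|D) = 97/100
P(+|D') = 7/100
P(+) = P(+|D)P(D) + P(+|D')P(D')
     = \frac{97}{100} × \frac{1}{5000} + \frac{7}{100} × \frac{4999}{5000}
     = \frac{3509}{50000}
P(D|+) = P(+|D)P(D)/P(+) = \frac{97}{35090}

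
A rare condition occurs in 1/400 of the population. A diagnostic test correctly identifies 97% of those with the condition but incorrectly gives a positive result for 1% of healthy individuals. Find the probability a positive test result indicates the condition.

Let D = the rare event, + = positive/flagged.
P(D) = 1/400
P(+|D) = 97/100
P(+|D') = 1/100
P(+) = P(+|D)P(D) + P(+|D')P(D')
     = \frac{97}{100} × \frac{1}{400} + \frac{1}{100} × \frac{399}{400}
     = \frac{31}{2500}
P(D|+) = P(+|D)P(D)/P(+) = \frac{97}{496}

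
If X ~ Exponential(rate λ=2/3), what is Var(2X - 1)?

For X ~ Exponential(rate λ=2/3):
Var(X) = \frac{9}{4}
Var(2X - 1) = (2)² × Var(X) = 4 × \frac{9}{4} = 9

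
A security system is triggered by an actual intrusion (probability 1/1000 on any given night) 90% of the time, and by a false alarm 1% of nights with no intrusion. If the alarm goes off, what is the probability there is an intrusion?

Let D = the rare event, + = positive/flagged.
P(D) = 1/1000
P(+|D) = 90/100 = 9/10
P(+|D') = 1/100
P(+) = P(+|D)P(D) + P(+|D')P(D')
     = \frac{9}{10} × \frac{1}{1000} + \frac{1}{100} × \frac{999}{1000}
     = \frac{1089}{100000}
P(D|+) = P(+|D)P(D)/P(+) = \frac{10}{121}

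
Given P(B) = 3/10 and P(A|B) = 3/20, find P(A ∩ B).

By definition, P(A|B) = P(A ∩ B) / P(B)
So P(A ∩ B) = P(A|B) × P(B)
= 3/20 × 3/10
= 9/200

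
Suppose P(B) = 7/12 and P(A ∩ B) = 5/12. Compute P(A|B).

P(A|B) = P(A ∩ B) / P(B)
= (5/12) / (7/12)
= 5/7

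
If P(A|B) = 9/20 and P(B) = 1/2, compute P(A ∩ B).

By definition, P(A|B) = P(A ∩ B) / P(B)
So P(A ∩ B) = P(A|B) × P(B)
= 9/20 × 1/2
= 9/40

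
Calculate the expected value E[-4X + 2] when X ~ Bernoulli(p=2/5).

For X ~ Bernoulli(p=2/5):
E[X] = \frac{2}{5}
E[-4X + 2] = -4 × E[X] + 2 = \frac{2}{5}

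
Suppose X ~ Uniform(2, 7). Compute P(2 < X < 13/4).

P(2 < X < 13/4) = ∫_{2}^{13/4} f(x) dx
where f(x) = \frac{1}{5}
= \frac{1}{4}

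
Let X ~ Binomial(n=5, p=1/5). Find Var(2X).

For X ~ Binomial(n=5, p=1/5):
Var(X) = \frac{4}{5}
Var(2X) = (2)² × Var(X) = 4 × \frac{4}{5} = \frac{16}{5}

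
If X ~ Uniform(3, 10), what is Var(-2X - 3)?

For X ~ Uniform(3, 10):
Var(X) = \frac{49}{12}
Var(-2X - 3) = (-2)² × Var(X) = 4 × \frac{49}{12} = \frac{49}{3}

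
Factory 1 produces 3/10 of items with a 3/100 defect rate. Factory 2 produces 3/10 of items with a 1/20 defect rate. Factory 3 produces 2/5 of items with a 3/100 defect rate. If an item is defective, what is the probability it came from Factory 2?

Using Bayes' theorem:
P(F1) = 3/10, P(D|F1) = 3/100
P(F2) = 3/10, P(D|F2) = 1/20
P(F3) = 2/5, P(D|F3) = 3/100
P(D) = P(D|F1)P(F1) + P(D|F2)P(F2) + P(D|F3)P(F3)
     = \frac{9}{250}
P(F2|D) = P(D|F2)P(F2) / P(D)
= \frac{5}{12}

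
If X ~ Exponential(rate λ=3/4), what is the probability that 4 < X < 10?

P(4 < X < 10) = ∫_{4}^{10} f(x) dx
where f(x) = \frac{3 e^{- \frac{3 x}{4}}}{4}
= - \frac{1}{e^{\frac{15}{2}}} + e^{-3}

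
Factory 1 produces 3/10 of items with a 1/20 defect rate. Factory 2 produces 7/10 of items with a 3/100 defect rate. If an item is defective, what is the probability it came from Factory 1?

Using Bayes' theorem:
P(F1) = 3/10, P(D|F1) = 1/20
P(F2) = 7/10, P(D|F2) = 3/100
P(D) = P(D|F1)P(F1) + P(D|F2)P(F2)
     = \frac{9}{250}
P(F1|D) = P(D|F1)P(F1) / P(D)
= \frac{5}{12}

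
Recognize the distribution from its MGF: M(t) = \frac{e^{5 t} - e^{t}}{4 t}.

The MGF M(t) = \frac{e^{5 t} - e^{t}}{4 t} is the standard form for the Uniform distribution.
Comparing with the known MGF formula identifies: Uniform(1, 5)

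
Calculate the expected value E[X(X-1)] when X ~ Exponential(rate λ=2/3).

E[X(X-1)] = E[X² - X] = E[X²] - E[X]
E[X] = \frac{3}{2}
E[X²] = Var(X) + (E[X])² = \frac{9}{4} + (\frac{3}{2})² = \frac{9}{2}
E[X(X-1)] = \frac{9}{2} - \frac{3}{2} = 3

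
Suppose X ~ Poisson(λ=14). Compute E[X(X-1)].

E[X(X-1)] = E[X² - X] = E[X²] - E[X]
E[X] = 14
E[X²] = Var(X) + (E[X])² = 14 + (14)² = 210
E[X(X-1)] = 210 - 14 = 196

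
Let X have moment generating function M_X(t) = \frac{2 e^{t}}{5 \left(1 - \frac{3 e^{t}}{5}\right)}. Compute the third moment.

To find E[X^3], compute M^(3)(0):
M^(1)(t) = \frac{2 e^{t}}{5 \left(1 - \frac{3 e^{t}}{5}\right)} + \frac{6 e^{2 t}}{25 \left(1 - \frac{3 e^{t}}{5}\right)^{2}}
M^(2)(t) = \frac{2 e^{t}}{5 \left(1 - \frac{3 e^{t}}{5}\right)} + \frac{18 e^{2 t}}{25 \left(1 - \frac{3 e^{t}}{5}\right)^{2}} + \frac{36 e^{3 t}}{125 \left(1 - \frac{3 e^{t}}{5}\right)^{3}}
M^(3)(t) = \frac{2 e^{t}}{5 \left(1 - \frac{3 e^{t}}{5}\right)} + \frac{42 e^{2 t}}{25 \left(1 - \frac{3 e^{t}}{5}\right)^{2}} + \frac{216 e^{3 t}}{125 \left(1 - \frac{3 e^{t}}{5}\right)^{3}} + \frac{324 e^{4 t}}{625 \left(1 - \frac{3 e^{t}}{5}\right)^{4}}
M^(3)(0) = \frac{235}{4}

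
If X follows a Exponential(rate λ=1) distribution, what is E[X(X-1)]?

E[X(X-1)] = E[X² - X] = E[X²] - E[X]
E[X] = 1
E[X²] = Var(X) + (E[X])² = 1 + (1)² = 2
E[X(X-1)] = 2 - 1 = 1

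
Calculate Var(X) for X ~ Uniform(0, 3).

For X ~ Uniform(0, 3):
Var(X) = \frac{3}{4}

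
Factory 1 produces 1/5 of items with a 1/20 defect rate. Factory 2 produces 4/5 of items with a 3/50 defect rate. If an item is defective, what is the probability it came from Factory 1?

Using Bayes' theorem:
P(F1) = 1/5, P(D|F1) = 1/20
P(F2) = 4/5, P(D|F2) = 3/50
P(D) = P(D|F1)P(F1) + P(D|F2)P(F2)
     = \frac{29}{500}
P(F1|D) = P(D|F1)P(F1) / P(D)
= \frac{5}{29}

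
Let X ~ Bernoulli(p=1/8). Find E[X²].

Using the identity E[X²] = Var(X) + (E[X])²:
E[X] = \frac{1}{8}
Var(X) = \frac{7}{64}
E[X²] = \frac{7}{64} + (\frac{1}{8})²
= \frac{1}{8}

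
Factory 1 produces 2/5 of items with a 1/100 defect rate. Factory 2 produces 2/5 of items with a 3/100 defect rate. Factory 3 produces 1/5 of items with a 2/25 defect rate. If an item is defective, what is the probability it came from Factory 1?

Using Bayes' theorem:
P(F1) = 2/5, P(D|F1) = 1/100
P(F2) = 2/5, P(D|F2) = 3/100
P(F3) = 1/5, P(D|F3) = 2/25
P(D) = P(D|F1)P(F1) + P(D|F2)P(F2) + P(D|F3)P(F3)
     = \frac{4}{125}
P(F1|D) = P(D|F1)P(F1) / P(D)
= \frac{1}{8}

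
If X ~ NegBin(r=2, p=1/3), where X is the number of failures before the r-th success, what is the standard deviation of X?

For X ~ NegBin(r=2, p=1/3), where X is the number of failures before the r-th success:
Var(X) = 12
SD(X) = √(Var(X)) = √(12) = 2 \sqrt{3}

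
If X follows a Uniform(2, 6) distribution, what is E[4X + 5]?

For X ~ Uniform(2, 6):
E[X] = 4
E[4X + 5] = 4 × E[X] + 5 = 21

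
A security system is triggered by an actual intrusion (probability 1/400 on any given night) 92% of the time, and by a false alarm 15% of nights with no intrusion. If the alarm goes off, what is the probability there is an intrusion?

Let D = the rare event, + = positive/flagged.
P(D) = 1/400
P(+|D) = 92/100 = 23/25
P(+|D') = 15/100 = 3/20
P(+) = P(+|D)P(D) + P(+|D')P(D')
     = \frac{23}{25} × \frac{1}{400} + \frac{3}{20} × \frac{399}{400}
     = \frac{6077}{40000}
P(D|+) = P(+|D)P(D)/P(+) = \frac{92}{6077}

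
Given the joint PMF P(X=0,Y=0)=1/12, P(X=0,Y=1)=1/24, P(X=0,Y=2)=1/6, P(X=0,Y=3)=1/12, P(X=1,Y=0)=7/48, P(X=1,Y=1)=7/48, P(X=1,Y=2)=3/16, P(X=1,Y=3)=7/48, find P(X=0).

P(X=0) = P(X=0,Y=0) + P(X=0,Y=1) + P(X=0,Y=2) + P(X=0,Y=3)
= 1/12 + 1/24 + 1/6 + 1/12
= 3/8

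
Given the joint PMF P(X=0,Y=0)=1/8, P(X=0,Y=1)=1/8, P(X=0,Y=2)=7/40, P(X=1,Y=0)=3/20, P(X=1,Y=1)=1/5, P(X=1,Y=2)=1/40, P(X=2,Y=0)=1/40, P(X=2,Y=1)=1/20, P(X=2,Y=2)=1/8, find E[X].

First find marginal of X:
P(X=0) = 17/40
P(X=1) = 3/8
P(X=2) = 1/5
E[X] = 0 × 17/40 + 1 × 3/8 + 2 × 1/5 = 31/40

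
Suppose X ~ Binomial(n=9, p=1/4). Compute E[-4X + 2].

For X ~ Binomial(n=9, p=1/4):
E[X] = \frac{9}{4}
E[-4X + 2] = -4 × E[X] + 2 = -7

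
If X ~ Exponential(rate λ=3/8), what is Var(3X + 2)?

For X ~ Exponential(rate λ=3/8):
Var(X) = \frac{64}{9}
Var(3X + 2) = (3)² × Var(X) = 9 × \frac{64}{9} = 64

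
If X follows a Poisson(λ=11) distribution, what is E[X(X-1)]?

E[X(X-1)] = E[X² - X] = E[X²] - E[X]
E[X] = 11
E[X²] = Var(X) + (E[X])² = 11 + (11)² = 132
E[X(X-1)] = 132 - 11 = 121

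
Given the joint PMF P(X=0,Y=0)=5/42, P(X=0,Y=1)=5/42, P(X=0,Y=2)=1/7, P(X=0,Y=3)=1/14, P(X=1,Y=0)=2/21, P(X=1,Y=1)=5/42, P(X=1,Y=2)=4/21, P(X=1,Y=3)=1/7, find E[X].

First find marginal of X:
P(X=0) = 19/42
P(X=1) = 23/42
E[X] = 0 × 19/42 + 1 × 23/42 = 23/42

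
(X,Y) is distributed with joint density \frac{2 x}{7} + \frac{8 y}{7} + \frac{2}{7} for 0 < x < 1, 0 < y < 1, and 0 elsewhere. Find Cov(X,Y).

E[XY] = ∫∫ xy × f(x,y) dx dy = \frac{13}{42}
E[X] = \frac{11}{21}
E[Y] = \frac{25}{42}
Cov(X,Y) = E[XY] - E[X]E[Y] = - \frac{1}{441}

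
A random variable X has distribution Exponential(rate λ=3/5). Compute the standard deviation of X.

For X ~ Exponential(rate λ=3/5):
Var(X) = \frac{25}{9}
SD(X) = √(Var(X)) = √(\frac{25}{9}) = \frac{5}{3}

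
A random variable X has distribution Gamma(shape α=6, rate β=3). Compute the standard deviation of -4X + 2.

For X ~ Gamma(shape α=6, rate β=3):
Var(X) = \frac{2}{3}
SD(X) = √(Var(X)) = √(\frac{2}{3}) = \frac{\sqrt{6}}{3}
SD(-4X + 2) = |-4| × SD(X) = 4 × \frac{\sqrt{6}}{3} = \frac{4 \sqrt{6}}{3}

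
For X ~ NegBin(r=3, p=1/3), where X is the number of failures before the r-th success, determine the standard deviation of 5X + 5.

For X ~ NegBin(r=3, p=1/3), where X is the number of failures before the r-th success:
Var(X) = 18
SD(X) = √(Var(X)) = √(18) = 3 \sqrt{2}
SD(5X + 5) = |5| × SD(X) = 5 × 3 \sqrt{2} = 15 \sqrt{2}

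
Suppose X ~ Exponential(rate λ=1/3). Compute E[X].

For X ~ Exponential(rate λ=1/3), the expected value is:
E[X] = 3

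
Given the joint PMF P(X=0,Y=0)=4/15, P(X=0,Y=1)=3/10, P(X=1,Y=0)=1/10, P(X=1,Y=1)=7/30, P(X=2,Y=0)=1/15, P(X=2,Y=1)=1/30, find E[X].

First find marginal of X:
P(X=0) = 17/30
P(X=1) = 1/3
P(X=2) = 1/10
E[X] = 0 × 17/30 + 1 × 1/3 + 2 × 1/10 = 8/15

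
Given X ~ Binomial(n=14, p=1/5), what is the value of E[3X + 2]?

For X ~ Binomial(n=14, p=1/5):
E[X] = \frac{14}{5}
E[3X + 2] = 3 × E[X] + 2 = \frac{52}{5}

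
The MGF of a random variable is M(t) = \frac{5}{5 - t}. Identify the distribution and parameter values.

The MGF M(t) = \frac{5}{5 - t} is the standard form for the Exponential distribution.
Comparing with the known MGF formula identifies: Exponential(rate λ=5)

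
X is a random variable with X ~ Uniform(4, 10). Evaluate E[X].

For X ~ Uniform(4, 10), the expected value is:
E[X] = 7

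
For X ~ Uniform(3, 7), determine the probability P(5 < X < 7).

P(5 < X < 7) = ∫_{5}^{7} f(x) dx
where f(x) = \frac{1}{4}
= \frac{1}{2}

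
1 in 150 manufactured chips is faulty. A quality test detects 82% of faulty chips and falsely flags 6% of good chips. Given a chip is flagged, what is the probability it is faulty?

Let D = the rare event, + = positive/flagged.
P(D) = 1/150
P(+|D) = 82/100 = 41/50
P(+|D') = 6/100 = 3/50
P(+) = P(+|D)P(D) + P(+|D')P(D')
     = \frac{41}{50} × \frac{1}{150} + \frac{3}{50} × \frac{149}{150}
     = \frac{122}{1875}
P(D|+) = P(+|D)P(D)/P(+) = \frac{41}{488}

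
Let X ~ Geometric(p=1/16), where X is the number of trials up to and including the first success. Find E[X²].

Using the identity E[X²] = Var(X) + (E[X])²:
E[X] = 16
Var(X) = 240
E[X²] = 240 + (16)²
= 496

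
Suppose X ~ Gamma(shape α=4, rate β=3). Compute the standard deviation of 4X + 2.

For X ~ Gamma(shape α=4, rate β=3):
Var(X) = \frac{4}{9}
SD(X) = √(Var(X)) = √(\frac{4}{9}) = \frac{2}{3}
SD(4X + 2) = |4| × SD(X) = 4 × \frac{2}{3} = \frac{8}{3}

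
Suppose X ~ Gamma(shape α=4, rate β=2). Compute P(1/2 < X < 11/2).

P(1/2 < X < 11/2) = ∫_{1/2}^{11/2} f(x) dx
where f(x) = \frac{8 x^{3} e^{- 2 x}}{3}
= \frac{-883 + 8 e^{10}}{3 e^{11}}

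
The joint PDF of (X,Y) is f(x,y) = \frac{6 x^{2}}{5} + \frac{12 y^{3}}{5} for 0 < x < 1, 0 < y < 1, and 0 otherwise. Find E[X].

E[X] = ∫_0^1 ∫_0^1 x × f(x,y) dy dx
= ∫_0^1 ∫_0^1 x × (\frac{6 x^{2}}{5} + \frac{12 y^{3}}{5}) dy dx
= \frac{3}{5}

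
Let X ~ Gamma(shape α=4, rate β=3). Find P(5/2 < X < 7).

P(5/2 < X < 7) = ∫_{5/2}^{7} f(x) dx
where f(x) = \frac{27 x^{3} e^{- 3 x}}{2}
= - \frac{1786}{e^{21}} + \frac{1711}{16 e^{\frac{15}{2}}}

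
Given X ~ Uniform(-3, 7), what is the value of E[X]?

For X ~ Uniform(-3, 7), the expected value is:
E[X] = 2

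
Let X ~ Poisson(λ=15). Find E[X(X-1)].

E[X(X-1)] = E[X² - X] = E[X²] - E[X]
E[X] = 15
E[X²] = Var(X) + (E[X])² = 15 + (15)² = 240
E[X(X-1)] = 240 - 15 = 225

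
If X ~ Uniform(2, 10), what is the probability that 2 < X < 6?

P(2 < X < 6) = ∫_{2}^{6} f(x) dx
where f(x) = \frac{1}{8}
= \frac{1}{2}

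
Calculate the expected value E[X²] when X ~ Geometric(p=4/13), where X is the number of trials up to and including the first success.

Using the identity E[X²] = Var(X) + (E[X])²:
E[X] = \frac{13}{4}
Var(X) = \frac{117}{16}
E[X²] = \frac{117}{16} + (\frac{13}{4})²
= \frac{143}{8}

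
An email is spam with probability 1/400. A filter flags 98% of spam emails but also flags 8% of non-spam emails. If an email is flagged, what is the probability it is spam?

Let D = the rare event, + = positive/flagged.
P(D) = 1/400
P(+|D) = 98/100 = 49/50
P(+|D') = 8/100 = 2/25
P(+) = P(+|D)P(D) + P(+|D')P(D')
     = \frac{49}{50} × \frac{1}{400} + \frac{2}{25} × \frac{399}{400}
     = \frac{329}{4000}
P(D|+) = P(+|D)P(D)/P(+) = \frac{7}{235}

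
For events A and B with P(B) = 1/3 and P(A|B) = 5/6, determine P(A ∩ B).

By definition, P(A|B) = P(A ∩ B) / P(B)
So P(A ∩ B) = P(A|B) × P(B)
= 5/6 × 1/3
= 5/18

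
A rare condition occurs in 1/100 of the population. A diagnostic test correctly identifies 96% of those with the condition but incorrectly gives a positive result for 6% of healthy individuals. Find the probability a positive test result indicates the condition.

Let D = the rare event, + = positive/flagged.
P(D) = 1/100
P(+|D) = 96/100 = 24/25
P(+|D') = 6/100 = 3/50
P(+) = P(+|D)P(D) + P(+|D')P(D')
     = \frac{24}{25} × \frac{1}{100} + \frac{3}{50} × \frac{99}{100}
     = \frac{69}{1000}
P(D|+) = P(+|D)P(D)/P(+) = \frac{16}{115}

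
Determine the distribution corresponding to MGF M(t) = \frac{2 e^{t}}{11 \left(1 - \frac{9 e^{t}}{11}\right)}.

The MGF M(t) = \frac{2 e^{t}}{11 \left(1 - \frac{9 e^{t}}{11}\right)} is the standard form for the Geometric distribution.
Comparing with the known MGF formula identifies: Geometric(p=2/11), X = trial number of first success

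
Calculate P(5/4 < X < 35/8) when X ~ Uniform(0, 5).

P(5/4 < X < 35/8) = ∫_{5/4}^{35/8} f(x) dx
where f(x) = \frac{1}{5}
= \frac{5}{8}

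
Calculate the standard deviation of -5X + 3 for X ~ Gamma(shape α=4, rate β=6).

For X ~ Gamma(shape α=4, rate β=6):
Var(X) = \frac{1}{9}
SD(X) = √(Var(X)) = √(\frac{1}{9}) = \frac{1}{3}
SD(-5X + 3) = |-5| × SD(X) = 5 × \frac{1}{3} = \frac{5}{3}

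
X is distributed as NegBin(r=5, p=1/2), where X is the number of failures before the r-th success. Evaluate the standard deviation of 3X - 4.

For X ~ NegBin(r=5, p=1/2), where X is the number of failures before the r-th success:
Var(X) = 10
SD(X) = √(Var(X)) = √(10) = \sqrt{10}
SD(3X - 4) = |3| × SD(X) = 3 × \sqrt{10} = 3 \sqrt{10}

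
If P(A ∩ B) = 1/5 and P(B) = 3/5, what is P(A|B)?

P(A|B) = P(A ∩ B) / P(B)
= (1/5) / (3/5)
= 1/3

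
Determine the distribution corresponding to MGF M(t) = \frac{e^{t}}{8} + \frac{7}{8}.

The MGF M(t) = \frac{e^{t}}{8} + \frac{7}{8} is the standard form for the Bernoulli distribution.
Comparing with the known MGF formula identifies: Bernoulli(p=1/8)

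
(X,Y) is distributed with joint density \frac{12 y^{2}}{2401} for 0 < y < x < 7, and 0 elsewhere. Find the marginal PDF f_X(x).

f_X(x) = ∫_0^x \frac{12 y^{2}}{2401} dy = \frac{4 x^{3}}{2401}
for 0 < x < 7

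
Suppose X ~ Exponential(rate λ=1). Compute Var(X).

For X ~ Exponential(rate λ=1):
Var(X) = 1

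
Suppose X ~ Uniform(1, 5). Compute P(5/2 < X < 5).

P(5/2 < X < 5) = ∫_{5/2}^{5} f(x) dx
where f(x) = \frac{1}{4}
= \frac{5}{8}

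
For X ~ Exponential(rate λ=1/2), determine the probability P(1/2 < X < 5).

P(1/2 < X < 5) = ∫_{1/2}^{5} f(x) dx
where f(x) = \frac{e^{- \frac{x}{2}}}{2}
= - \frac{1}{e^{\frac{5}{2}}} + e^{- \frac{1}{4}}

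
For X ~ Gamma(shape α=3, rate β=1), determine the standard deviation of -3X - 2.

For X ~ Gamma(shape α=3, rate β=1):
Var(X) = 3
SD(X) = √(Var(X)) = √(3) = \sqrt{3}
SD(-3X - 2) = |-3| × SD(X) = 3 × \sqrt{3} = 3 \sqrt{3}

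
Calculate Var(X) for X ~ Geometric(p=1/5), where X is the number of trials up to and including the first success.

For X ~ Geometric(p=1/5), where X is the number of trials up to and including the first success:
Var(X) = 20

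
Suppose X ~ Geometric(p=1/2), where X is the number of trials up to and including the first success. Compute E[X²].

Using the identity E[X²] = Var(X) + (E[X])²:
E[X] = 2
Var(X) = 2
E[X²] = 2 + (2)²
= 6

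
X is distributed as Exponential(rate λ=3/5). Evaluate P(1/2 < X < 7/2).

P(1/2 < X < 7/2) = ∫_{1/2}^{7/2} f(x) dx
where f(x) = \frac{3 e^{- \frac{3 x}{5}}}{5}
= - \frac{1 - e^{\frac{9}{5}}}{e^{\frac{21}{10}}}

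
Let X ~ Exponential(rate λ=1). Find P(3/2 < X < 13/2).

P(3/2 < X < 13/2) = ∫_{3/2}^{13/2} f(x) dx
where f(x) = e^{- x}
= - \frac{1 - e^{5}}{e^{\frac{13}{2}}}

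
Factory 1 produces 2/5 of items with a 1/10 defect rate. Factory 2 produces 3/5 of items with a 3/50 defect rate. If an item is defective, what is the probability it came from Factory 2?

Using Bayes' theorem:
P(F1) = 2/5, P(D|F1) = 1/10
P(F2) = 3/5, P(D|F2) = 3/50
P(D) = P(D|F1)P(F1) + P(D|F2)P(F2)
     = \frac{19}{250}
P(F2|D) = P(D|F2)P(F2) / P(D)
= \frac{9}{19}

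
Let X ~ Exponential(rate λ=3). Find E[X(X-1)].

E[X(X-1)] = E[X² - X] = E[X²] - E[X]
E[X] = \frac{1}{3}
E[X²] = Var(X) + (E[X])² = \frac{1}{9} + (\frac{1}{3})² = \frac{2}{9}
E[X(X-1)] = \frac{2}{9} - \frac{1}{3} = - \frac{1}{9}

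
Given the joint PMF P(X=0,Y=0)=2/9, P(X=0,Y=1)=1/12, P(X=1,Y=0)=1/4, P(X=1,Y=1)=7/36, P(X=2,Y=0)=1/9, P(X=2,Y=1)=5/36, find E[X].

First find marginal of X:
P(X=0) = 11/36
P(X=1) = 4/9
P(X=2) = 1/4
E[X] = 0 × 11/36 + 1 × 4/9 + 2 × 1/4 = 17/18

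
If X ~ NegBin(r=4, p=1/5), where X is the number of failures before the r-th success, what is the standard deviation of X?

For X ~ NegBin(r=4, p=1/5), where X is the number of failures before the r-th success:
Var(X) = 80
SD(X) = √(Var(X)) = √(80) = 4 \sqrt{5}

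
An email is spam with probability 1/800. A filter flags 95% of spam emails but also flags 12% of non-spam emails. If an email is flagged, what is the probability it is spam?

Let D = the rare event, + = positive/flagged.
P(D) = 1/800
P(+|D) = 95/100 = 19/20
P(+|D') = 12/100 = 3/25
P(+) = P(+|D)P(D) + P(+|D')P(D')
     = \frac{19}{20} × \frac{1}{800} + \frac{3}{25} × \frac{799}{800}
     = \frac{9683}{80000}
P(D|+) = P(+|D)P(D)/P(+) = \frac{95}{9683}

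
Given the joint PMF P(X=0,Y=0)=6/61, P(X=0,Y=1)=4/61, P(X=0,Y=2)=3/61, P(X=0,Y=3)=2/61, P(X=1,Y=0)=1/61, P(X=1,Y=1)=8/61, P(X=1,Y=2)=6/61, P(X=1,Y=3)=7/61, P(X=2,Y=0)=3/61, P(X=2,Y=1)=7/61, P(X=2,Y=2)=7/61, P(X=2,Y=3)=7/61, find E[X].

First find marginal of X:
P(X=0) = 15/61
P(X=1) = 22/61
P(X=2) = 24/61
E[X] = 0 × 15/61 + 1 × 22/61 + 2 × 24/61 = 70/61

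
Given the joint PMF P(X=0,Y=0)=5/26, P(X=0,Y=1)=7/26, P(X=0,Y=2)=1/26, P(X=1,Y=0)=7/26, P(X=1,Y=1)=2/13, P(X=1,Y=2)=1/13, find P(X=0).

P(X=0) = P(X=0,Y=0) + P(X=0,Y=1) + P(X=0,Y=2)
= 5/26 + 7/26 + 1/26
= 1/2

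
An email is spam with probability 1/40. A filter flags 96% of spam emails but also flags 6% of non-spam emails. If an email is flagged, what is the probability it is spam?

Let D = the rare event, + = positive/flagged.
P(D) = 1/40
P(+|D) = 96/100 = 24/25
P(+|D') = 6/100 = 3/50
P(+) = P(+|D)P(D) + P(+|D')P(D')
     = \frac{24}{25} × \frac{1}{40} + \frac{3}{50} × \frac{39}{40}
     = \frac{33}{400}
P(D|+) = P(+|D)P(D)/P(+) = \frac{16}{55}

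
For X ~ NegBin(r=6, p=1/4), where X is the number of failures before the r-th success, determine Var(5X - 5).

For X ~ NegBin(r=6, p=1/4), where X is the number of failures before the r-th success:
Var(X) = 72
Var(5X - 5) = (5)² × Var(X) = 25 × 72 = 1800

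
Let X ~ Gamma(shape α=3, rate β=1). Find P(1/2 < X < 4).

P(1/2 < X < 4) = ∫_{1/2}^{4} f(x) dx
where f(x) = \frac{x^{2} e^{- x}}{2}
= - \frac{13}{e^{4}} + \frac{13}{8 e^{\frac{1}{2}}}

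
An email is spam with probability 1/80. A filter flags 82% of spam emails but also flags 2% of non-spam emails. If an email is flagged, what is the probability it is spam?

Let D = the rare event, + = positive/flagged.
P(D) = 1/80
P(+|D) = 82/100 = 41/50
P(+|D') = 2/100 = 1/50
P(+) = P(+|D)P(D) + P(+|D')P(D')
     = \frac{41}{50} × \frac{1}{80} + \frac{1}{50} × \frac{79}{80}
     = \frac{3}{100}
P(D|+) = P(+|D)P(D)/P(+) = \frac{41}{120}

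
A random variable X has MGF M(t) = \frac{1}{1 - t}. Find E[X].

To find E[X], compute M^(1)(0):
M^(1)(t) = \frac{1}{\left(1 - t\right)^{2}}
M^(1)(0) = 1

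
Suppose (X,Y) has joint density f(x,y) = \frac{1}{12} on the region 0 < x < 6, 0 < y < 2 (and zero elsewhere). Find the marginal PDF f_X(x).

f_X(x) = ∫_0^2 f(x,y) dy
= ∫_0^2 \frac{1}{12} dy
= \frac{1}{6} for 0 < x < 6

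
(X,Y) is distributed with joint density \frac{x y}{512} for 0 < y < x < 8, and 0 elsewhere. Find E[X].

f_X(x) = ∫_0^x \frac{x y}{512} dy = \frac{x^{3}}{1024}
E[X] = ∫_0^8 x × (\frac{x^{3}}{1024}) dx = \frac{32}{5}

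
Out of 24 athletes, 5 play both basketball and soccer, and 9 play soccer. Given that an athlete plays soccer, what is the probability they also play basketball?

P(A ∩ B) = 5/24
P(B) = 9/24 = 3/8
P(A|B) = P(A ∩ B) / P(B) = (5/24) / (3/8) = 5/9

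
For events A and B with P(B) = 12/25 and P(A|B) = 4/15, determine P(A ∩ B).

By definition, P(A|B) = P(A ∩ B) / P(B)
So P(A ∩ B) = P(A|B) × P(B)
= 4/15 × 12/25
= 16/125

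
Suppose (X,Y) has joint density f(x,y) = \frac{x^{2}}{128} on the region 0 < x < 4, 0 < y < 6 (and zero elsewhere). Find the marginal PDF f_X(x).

f_X(x) = ∫_0^6 f(x,y) dy
= ∫_0^6 \frac{x^{2}}{128} dy
= \frac{3 x^{2}}{64} for 0 < x < 4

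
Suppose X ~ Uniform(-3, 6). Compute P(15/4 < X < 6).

P(15/4 < X < 6) = ∫_{15/4}^{6} f(x) dx
where f(x) = \frac{1}{9}
= \frac{1}{4}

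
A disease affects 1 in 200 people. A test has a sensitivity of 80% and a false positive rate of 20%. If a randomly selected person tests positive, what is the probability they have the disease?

Let D = the rare event, + = positive/flagged.
P(D) = 1/200
P(+|D) = 80/100 = 4/5
P(+|D') = 20/100 = 1/5
P(+) = P(+|D)P(D) + P(+|D')P(D')
     = \frac{4}{5} × \frac{1}{200} + \frac{1}{5} × \frac{199}{200}
     = \frac{203}{1000}
P(D|+) = P(+|D)P(D)/P(+) = \frac{4}{203}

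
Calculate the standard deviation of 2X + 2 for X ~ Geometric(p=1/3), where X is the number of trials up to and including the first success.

For X ~ Geometric(p=1/3), where X is the number of trials up to and including the first success:
Var(X) = 6
SD(X) = √(Var(X)) = √(6) = \sqrt{6}
SD(2X + 2) = |2| × SD(X) = 2 × \sqrt{6} = 2 \sqrt{6}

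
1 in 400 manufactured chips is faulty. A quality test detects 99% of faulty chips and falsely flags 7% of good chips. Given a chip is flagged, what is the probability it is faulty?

Let D = the rare event, + = positive/flagged.
P(D) = 1/400
P(+|D) = 99/100
P(+|D') = 7/100
P(+) = P(+|D)P(D) + P(+|D')P(D')
     = \frac{99}{100} × \frac{1}{400} + \frac{7}{100} × \frac{399}{400}
     = \frac{723}{10000}
P(D|+) = P(+|D)P(D)/P(+) = \frac{33}{964}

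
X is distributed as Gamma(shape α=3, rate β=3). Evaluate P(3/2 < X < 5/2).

P(3/2 < X < 5/2) = ∫_{3/2}^{5/2} f(x) dx
where f(x) = \frac{27 x^{2} e^{- 3 x}}{2}
= \frac{-293 + 125 e^{3}}{8 e^{\frac{15}{2}}}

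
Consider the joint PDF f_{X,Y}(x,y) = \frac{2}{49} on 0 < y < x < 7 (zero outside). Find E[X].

f_X(x) = ∫_0^x \frac{2}{49} dy = \frac{2 x}{49}
E[X] = ∫_0^7 x × (\frac{2 x}{49}) dx = \frac{14}{3}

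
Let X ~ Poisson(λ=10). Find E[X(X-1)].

E[X(X-1)] = E[X² - X] = E[X²] - E[X]
E[X] = 10
E[X²] = Var(X) + (E[X])² = 10 + (10)² = 110
E[X(X-1)] = 110 - 10 = 100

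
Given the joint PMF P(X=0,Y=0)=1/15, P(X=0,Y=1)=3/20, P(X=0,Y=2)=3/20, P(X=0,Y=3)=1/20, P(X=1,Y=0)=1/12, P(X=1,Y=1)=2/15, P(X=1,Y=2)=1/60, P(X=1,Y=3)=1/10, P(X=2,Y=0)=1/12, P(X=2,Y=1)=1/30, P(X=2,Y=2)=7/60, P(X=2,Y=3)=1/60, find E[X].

First find marginal of X:
P(X=0) = 5/12
P(X=1) = 1/3
P(X=2) = 1/4
E[X] = 0 × 5/12 + 1 × 1/3 + 2 × 1/4 = 5/6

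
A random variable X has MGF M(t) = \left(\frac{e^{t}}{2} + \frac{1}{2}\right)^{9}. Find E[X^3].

To find E[X^3], compute M^(3)(0):
M^(1)(t) = \frac{9 \left(\frac{e^{t}}{2} + \frac{1}{2}\right)^{8} e^{t}}{2}
M^(2)(t) = \frac{9 \left(\frac{e^{t}}{2} + \frac{1}{2}\right)^{8} e^{t}}{2} + 18 \left(\frac{e^{t}}{2} + \frac{1}{2}\right)^{7} e^{2 t}
M^(3)(t) = \frac{9 \left(\frac{e^{t}}{2} + \frac{1}{2}\right)^{8} e^{t}}{2} + 54 \left(\frac{e^{t}}{2} + \frac{1}{2}\right)^{7} e^{2 t} + 63 \left(\frac{e^{t}}{2} + \frac{1}{2}\right)^{6} e^{3 t}
M^(3)(0) = \frac{243}{2}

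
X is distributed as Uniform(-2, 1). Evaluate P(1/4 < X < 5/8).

P(1/4 < X < 5/8) = ∫_{1/4}^{5/8} f(x) dx
where f(x) = \frac{1}{3}
= \frac{1}{8}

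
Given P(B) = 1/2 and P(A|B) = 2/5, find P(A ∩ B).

By definition, P(A|B) = P(A ∩ B) / P(B)
So P(A ∩ B) = P(A|B) × P(B)
= 2/5 × 1/2
= 1/5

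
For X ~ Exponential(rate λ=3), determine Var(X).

For X ~ Exponential(rate λ=3):
Var(X) = \frac{1}{9}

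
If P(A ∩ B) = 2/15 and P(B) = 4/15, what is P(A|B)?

P(A|B) = P(A ∩ B) / P(B)
= (2/15) / (4/15)
= 1/2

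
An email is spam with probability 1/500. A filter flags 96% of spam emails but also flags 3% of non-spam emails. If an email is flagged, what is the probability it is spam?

Let D = the rare event, + = positive/flagged.
P(D) = 1/500
P(+|D) = 96/100 = 24/25
P(+|D') = 3/100
P(+) = P(+|D)P(D) + P(+|D')P(D')
     = \frac{24}{25} × \frac{1}{500} + \frac{3}{100} × \frac{499}{500}
     = \frac{1593}{50000}
P(D|+) = P(+|D)P(D)/P(+) = \frac{32}{531}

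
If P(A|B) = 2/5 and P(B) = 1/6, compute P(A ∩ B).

By definition, P(A|B) = P(A ∩ B) / P(B)
So P(A ∩ B) = P(A|B) × P(B)
= 2/5 × 1/6
= 1/15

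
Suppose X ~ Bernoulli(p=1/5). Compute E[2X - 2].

For X ~ Bernoulli(p=1/5):
E[X] = \frac{1}{5}
E[2X - 2] = 2 × E[X] - 2 = - \frac{8}{5}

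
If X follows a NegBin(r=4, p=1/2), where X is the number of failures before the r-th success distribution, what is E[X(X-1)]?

E[X(X-1)] = E[X² - X] = E[X²] - E[X]
E[X] = 4
E[X²] = Var(X) + (E[X])² = 8 + (4)² = 24
E[X(X-1)] = 24 - 4 = 20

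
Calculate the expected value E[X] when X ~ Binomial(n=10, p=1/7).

For X ~ Binomial(n=10, p=1/7), the expected value is:
E[X] = \frac{10}{7}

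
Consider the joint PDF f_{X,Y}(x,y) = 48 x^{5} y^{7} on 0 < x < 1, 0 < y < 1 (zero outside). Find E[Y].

E[Y] = ∫_0^1 ∫_0^1 y × f(x,y) dx dy
= \frac{8}{9}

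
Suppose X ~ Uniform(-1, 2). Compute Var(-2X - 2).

For X ~ Uniform(-1, 2):
Var(X) = \frac{3}{4}
Var(-2X - 2) = (-2)² × Var(X) = 4 × \frac{3}{4} = 3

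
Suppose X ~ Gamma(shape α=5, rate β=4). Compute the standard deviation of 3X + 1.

For X ~ Gamma(shape α=5, rate β=4):
Var(X) = \frac{5}{16}
SD(X) = √(Var(X)) = √(\frac{5}{16}) = \frac{\sqrt{5}}{4}
SD(3X + 1) = |3| × SD(X) = 3 × \frac{\sqrt{5}}{4} = \frac{3 \sqrt{5}}{4}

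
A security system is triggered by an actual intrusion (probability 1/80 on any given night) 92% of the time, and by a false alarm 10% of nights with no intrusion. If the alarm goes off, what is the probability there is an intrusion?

Let D = the rare event, + = positive/flagged.
P(D) = 1/80
P(+|D) = 92/100 = 23/25
P(+|D') = 10/100 = 1/10
P(+) = P(+|D)P(D) + P(+|D')P(D')
     = \frac{23}{25} × \frac{1}{80} + \frac{1}{10} × \frac{79}{80}
     = \frac{441}{4000}
P(D|+) = P(+|D)P(D)/P(+) = \frac{46}{441}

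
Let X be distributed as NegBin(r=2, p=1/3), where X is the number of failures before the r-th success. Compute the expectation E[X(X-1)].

E[X(X-1)] = E[X² - X] = E[X²] - E[X]
E[X] = 4
E[X²] = Var(X) + (E[X])² = 12 + (4)² = 28
E[X(X-1)] = 28 - 4 = 24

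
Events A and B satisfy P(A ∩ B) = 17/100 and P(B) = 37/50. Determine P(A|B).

P(A|B) = P(A ∩ B) / P(B)
= (17/100) / (37/50)
= 17/74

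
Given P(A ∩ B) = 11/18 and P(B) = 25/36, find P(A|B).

P(A|B) = P(A ∩ B) / P(B)
= (11/18) / (25/36)
= 22/25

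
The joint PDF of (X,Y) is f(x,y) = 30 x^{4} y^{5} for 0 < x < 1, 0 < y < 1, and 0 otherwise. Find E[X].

E[X] = ∫_0^1 ∫_0^1 x × f(x,y) dy dx
= ∫_0^1 ∫_0^1 x × (30 x^{4} y^{5}) dy dx
= \frac{5}{6}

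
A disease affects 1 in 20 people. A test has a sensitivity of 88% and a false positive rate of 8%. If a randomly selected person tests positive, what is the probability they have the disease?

Let D = the rare event, + = positive/flagged.
P(D) = 1/20
P(+|D) = 88/100 = 22/25
P(+|D') = 8/100 = 2/25
P(+) = P(+|D)P(D) + P(+|D')P(D')
     = \frac{22}{25} × \frac{1}{20} + \frac{2}{25} × \frac{19}{20}
     = \frac{3}{25}
P(D|+) = P(+|D)P(D)/P(+) = \frac{11}{30}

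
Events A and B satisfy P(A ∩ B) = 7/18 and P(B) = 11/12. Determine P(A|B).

P(A|B) = P(A ∩ B) / P(B)
= (7/18) / (11/12)
= 14/33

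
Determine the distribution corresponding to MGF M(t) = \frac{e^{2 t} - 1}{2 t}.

The MGF M(t) = \frac{e^{2 t} - 1}{2 t} is the standard form for the Uniform distribution.
Comparing with the known MGF formula identifies: Uniform(0, 2)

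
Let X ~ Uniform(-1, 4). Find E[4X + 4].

For X ~ Uniform(-1, 4):
E[X] = \frac{3}{2}
E[4X + 4] = 4 × E[X] + 4 = 10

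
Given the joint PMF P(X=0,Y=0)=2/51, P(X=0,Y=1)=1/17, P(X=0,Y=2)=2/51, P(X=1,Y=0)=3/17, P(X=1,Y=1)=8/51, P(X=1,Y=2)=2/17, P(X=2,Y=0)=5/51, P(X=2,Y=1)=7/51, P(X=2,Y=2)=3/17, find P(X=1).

P(X=1) = P(X=1,Y=0) + P(X=1,Y=1) + P(X=1,Y=2)
= 3/17 + 8/51 + 2/17
= 23/51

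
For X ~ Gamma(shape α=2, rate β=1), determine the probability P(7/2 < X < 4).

P(7/2 < X < 4) = ∫_{7/2}^{4} f(x) dx
where f(x) = x e^{- x}
= - \frac{5}{e^{4}} + \frac{9}{2 e^{\frac{7}{2}}}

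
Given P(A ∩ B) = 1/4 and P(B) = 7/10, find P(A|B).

P(A|B) = P(A ∩ B) / P(B)
= (1/4) / (7/10)
= 5/14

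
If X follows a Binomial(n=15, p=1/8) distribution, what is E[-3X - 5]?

For X ~ Binomial(n=15, p=1/8):
E[X] = \frac{15}{8}
E[-3X - 5] = -3 × E[X] - 5 = - \frac{85}{8}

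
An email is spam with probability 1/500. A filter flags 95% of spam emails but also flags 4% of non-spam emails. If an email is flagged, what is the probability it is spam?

Let D = the rare event, + = positive/flagged.
P(D) = 1/500
P(+|D) = 95/100 = 19/20
P(+|D') = 4/100 = 1/25
P(+) = P(+|D)P(D) + P(+|D')P(D')
     = \frac{19}{20} × \frac{1}{500} + \frac{1}{25} × \frac{499}{500}
     = \frac{2091}{50000}
P(D|+) = P(+|D)P(D)/P(+) = \frac{95}{2091}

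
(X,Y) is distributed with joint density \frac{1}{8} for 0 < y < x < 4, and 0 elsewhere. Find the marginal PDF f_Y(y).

f_Y(y) = ∫_y^4 \frac{1}{8} dx = \frac{1}{2} - \frac{y}{8}
for 0 < y < 4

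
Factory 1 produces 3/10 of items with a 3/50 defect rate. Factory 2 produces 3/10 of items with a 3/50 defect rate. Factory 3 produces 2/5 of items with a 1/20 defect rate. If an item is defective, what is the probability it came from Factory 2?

Using Bayes' theorem:
P(F1) = 3/10, P(D|F1) = 3/50
P(F2) = 3/10, P(D|F2) = 3/50
P(F3) = 2/5, P(D|F3) = 1/20
P(D) = P(D|F1)P(F1) + P(D|F2)P(F2) + P(D|F3)P(F3)
     = \frac{7}{125}
P(F2|D) = P(D|F2)P(F2) / P(D)
= \frac{9}{28}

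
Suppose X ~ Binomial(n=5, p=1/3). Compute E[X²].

Using the identity E[X²] = Var(X) + (E[X])²:
E[X] = \frac{5}{3}
Var(X) = \frac{10}{9}
E[X²] = \frac{10}{9} + (\frac{5}{3})²
= \frac{35}{9}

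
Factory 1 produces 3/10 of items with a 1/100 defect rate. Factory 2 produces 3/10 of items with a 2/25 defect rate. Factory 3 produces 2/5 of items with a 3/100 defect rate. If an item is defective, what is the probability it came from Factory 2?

Using Bayes' theorem:
P(F1) = 3/10, P(D|F1) = 1/100
P(F2) = 3/10, P(D|F2) = 2/25
P(F3) = 2/5, P(D|F3) = 3/100
P(D) = P(D|F1)P(F1) + P(D|F2)P(F2) + P(D|F3)P(F3)
     = \frac{39}{1000}
P(F2|D) = P(D|F2)P(F2) / P(D)
= \frac{8}{13}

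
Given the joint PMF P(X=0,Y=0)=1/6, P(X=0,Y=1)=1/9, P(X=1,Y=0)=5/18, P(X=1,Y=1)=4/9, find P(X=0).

P(X=0) = P(X=0,Y=0) + P(X=0,Y=1)
= 1/6 + 1/9
= 5/18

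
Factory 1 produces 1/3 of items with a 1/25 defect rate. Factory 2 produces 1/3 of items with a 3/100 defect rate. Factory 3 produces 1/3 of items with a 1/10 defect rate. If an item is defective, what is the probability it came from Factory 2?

Using Bayes' theorem:
P(F1) = 1/3, P(D|F1) = 1/25
P(F2) = 1/3, P(D|F2) = 3/100
P(F3) = 1/3, P(D|F3) = 1/10
P(D) = P(D|F1)P(F1) + P(D|F2)P(F2) + P(D|F3)P(F3)
     = \frac{17}{300}
P(F2|D) = P(D|F2)P(F2) / P(D)
= \frac{3}{17}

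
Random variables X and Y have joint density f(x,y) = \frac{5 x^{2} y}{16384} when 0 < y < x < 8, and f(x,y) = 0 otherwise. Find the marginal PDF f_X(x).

f_X(x) = ∫_0^x \frac{5 x^{2} y}{16384} dy = \frac{5 x^{4}}{32768}
for 0 < x < 8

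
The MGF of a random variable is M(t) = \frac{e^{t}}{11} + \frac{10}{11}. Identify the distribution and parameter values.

The MGF M(t) = \frac{e^{t}}{11} + \frac{10}{11} is the standard form for the Bernoulli distribution.
Comparing with the known MGF formula identifies: Bernoulli(p=1/11)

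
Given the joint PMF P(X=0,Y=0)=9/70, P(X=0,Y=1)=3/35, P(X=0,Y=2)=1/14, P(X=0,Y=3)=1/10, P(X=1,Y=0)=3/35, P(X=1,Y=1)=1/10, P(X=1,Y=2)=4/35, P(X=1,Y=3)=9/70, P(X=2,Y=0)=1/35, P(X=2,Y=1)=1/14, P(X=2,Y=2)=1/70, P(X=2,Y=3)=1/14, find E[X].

First find marginal of X:
P(X=0) = 27/70
P(X=1) = 3/7
P(X=2) = 13/70
E[X] = 0 × 27/70 + 1 × 3/7 + 2 × 13/70 = 4/5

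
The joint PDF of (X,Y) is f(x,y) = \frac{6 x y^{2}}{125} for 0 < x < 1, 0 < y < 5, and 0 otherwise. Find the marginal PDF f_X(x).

f_X(x) = ∫_0^5 f(x,y) dy
= ∫_0^5 \frac{6 x y^{2}}{125} dy
= 2 x for 0 < x < 1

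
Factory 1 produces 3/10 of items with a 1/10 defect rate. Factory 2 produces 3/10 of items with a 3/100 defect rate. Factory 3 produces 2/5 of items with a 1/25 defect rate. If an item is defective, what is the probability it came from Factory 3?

Using Bayes' theorem:
P(F1) = 3/10, P(D|F1) = 1/10
P(F2) = 3/10, P(D|F2) = 3/100
P(F3) = 2/5, P(D|F3) = 1/25
P(D) = P(D|F1)P(F1) + P(D|F2)P(F2) + P(D|F3)P(F3)
     = \frac{11}{200}
P(F3|D) = P(D|F3)P(F3) / P(D)
= \frac{16}{55}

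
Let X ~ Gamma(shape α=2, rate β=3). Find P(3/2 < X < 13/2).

P(3/2 < X < 13/2) = ∫_{3/2}^{13/2} f(x) dx
where f(x) = 9 x e^{- 3 x}
= \frac{-41 + 11 e^{15}}{2 e^{\frac{39}{2}}}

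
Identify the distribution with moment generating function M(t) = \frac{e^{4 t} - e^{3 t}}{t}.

The MGF M(t) = \frac{e^{4 t} - e^{3 t}}{t} is the standard form for the Uniform distribution.
Comparing with the known MGF formula identifies: Uniform(3, 4)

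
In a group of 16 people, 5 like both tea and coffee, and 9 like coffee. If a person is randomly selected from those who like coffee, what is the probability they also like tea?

P(A ∩ B) = 5/16
P(B) = 9/16
P(A|B) = P(A ∩ B) / P(B) = (5/16) / (9/16) = 5/9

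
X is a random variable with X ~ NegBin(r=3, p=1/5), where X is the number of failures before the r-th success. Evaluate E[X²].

Using the identity E[X²] = Var(X) + (E[X])²:
E[X] = 12
Var(X) = 60
E[X²] = 60 + (12)²
= 204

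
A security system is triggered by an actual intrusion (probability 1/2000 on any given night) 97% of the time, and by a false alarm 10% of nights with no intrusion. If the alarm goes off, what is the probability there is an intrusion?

Let D = the rare event, + = positive/flagged.
P(D) = 1/2000
P(+|D) = 97/100
P(+|D') = 10/100 = 1/10
P(+) = P(+|D)P(D) + P(+|D')P(D')
     = \frac{97}{100} × \frac{1}{2000} + \frac{1}{10} × \frac{1999}{2000}
     = \frac{20087}{200000}
P(D|+) = P(+|D)P(D)/P(+) = \frac{97}{20087}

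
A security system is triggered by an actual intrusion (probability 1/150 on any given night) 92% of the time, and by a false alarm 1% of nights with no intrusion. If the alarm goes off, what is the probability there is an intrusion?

Let D = the rare event, + = positive/flagged.
P(D) = 1/150
P(+|D) = 92/100 = 23/25
P(+|D') = 1/100
P(+) = P(+|D)P(D) + P(+|D')P(D')
     = \frac{23}{25} × \frac{1}{150} + \frac{1}{100} × \frac{149}{150}
     = \frac{241}{15000}
P(D|+) = P(+|D)P(D)/P(+) = \frac{92}{241}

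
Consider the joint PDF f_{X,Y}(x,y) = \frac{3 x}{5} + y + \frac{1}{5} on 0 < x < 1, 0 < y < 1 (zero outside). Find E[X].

E[X] = ∫_0^1 ∫_0^1 x × f(x,y) dy dx
= ∫_0^1 ∫_0^1 x × (\frac{3 x}{5} + y + \frac{1}{5}) dy dx
= \frac{11}{20}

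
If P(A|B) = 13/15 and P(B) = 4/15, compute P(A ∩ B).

By definition, P(A|B) = P(A ∩ B) / P(B)
So P(A ∩ B) = P(A|B) × P(B)
= 13/15 × 4/15
= 52/225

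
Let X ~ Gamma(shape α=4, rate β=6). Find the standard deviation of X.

For X ~ Gamma(shape α=4, rate β=6):
Var(X) = \frac{1}{9}
SD(X) = √(Var(X)) = √(\frac{1}{9}) = \frac{1}{3}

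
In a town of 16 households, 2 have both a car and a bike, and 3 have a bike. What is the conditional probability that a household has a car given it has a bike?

P(A ∩ B) = 2/16 = 1/8
P(B) = 3/16
P(A|B) = P(A ∩ B) / P(B) = (1/8) / (3/16) = 2/3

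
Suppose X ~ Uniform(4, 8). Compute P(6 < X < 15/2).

P(6 < X < 15/2) = ∫_{6}^{15/2} f(x) dx
where f(x) = \frac{1}{4}
= \frac{3}{8}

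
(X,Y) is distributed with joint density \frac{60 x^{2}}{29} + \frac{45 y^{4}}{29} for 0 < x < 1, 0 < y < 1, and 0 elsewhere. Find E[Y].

E[Y] = ∫_0^1 ∫_0^1 y × f(x,y) dx dy
= \frac{35}{58}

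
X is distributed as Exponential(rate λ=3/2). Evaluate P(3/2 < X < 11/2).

P(3/2 < X < 11/2) = ∫_{3/2}^{11/2} f(x) dx
where f(x) = \frac{3 e^{- \frac{3 x}{2}}}{2}
= - \frac{1 - e^{6}}{e^{\frac{33}{4}}}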